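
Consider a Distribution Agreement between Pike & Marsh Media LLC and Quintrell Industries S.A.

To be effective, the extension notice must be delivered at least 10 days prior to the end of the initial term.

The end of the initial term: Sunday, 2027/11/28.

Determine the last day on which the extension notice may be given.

2027/11/18

Counting back 10 calendar days from 2027/11/28 gives 2027/11/18.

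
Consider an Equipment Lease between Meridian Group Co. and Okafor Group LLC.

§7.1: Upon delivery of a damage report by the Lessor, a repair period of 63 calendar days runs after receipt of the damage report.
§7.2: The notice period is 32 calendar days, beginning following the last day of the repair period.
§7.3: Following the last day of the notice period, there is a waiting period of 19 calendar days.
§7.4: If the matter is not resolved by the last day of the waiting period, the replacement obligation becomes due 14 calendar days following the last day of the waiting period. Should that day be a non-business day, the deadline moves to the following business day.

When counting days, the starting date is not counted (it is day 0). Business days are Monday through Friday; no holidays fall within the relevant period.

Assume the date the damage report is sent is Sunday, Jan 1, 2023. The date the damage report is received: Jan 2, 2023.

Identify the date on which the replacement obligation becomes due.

The last day of the repair period: Jan 2, 2023 + 63 days = Mar 6, 2023.
Adding 32 calendar days to Mar 6, 2023 gives Apr 7, 2023, which is the last day of the notice period.
The last day of the waiting period: 19 calendar days after Apr 7, 2023 is Apr 26, 2023.
The date on which the replacement obligation becomes due: 14 calendar days after Apr 26, 2023 is May 10, 2023. May 10, 2023 is a Wednesday, so no roll-forward applies.

May 10, 2023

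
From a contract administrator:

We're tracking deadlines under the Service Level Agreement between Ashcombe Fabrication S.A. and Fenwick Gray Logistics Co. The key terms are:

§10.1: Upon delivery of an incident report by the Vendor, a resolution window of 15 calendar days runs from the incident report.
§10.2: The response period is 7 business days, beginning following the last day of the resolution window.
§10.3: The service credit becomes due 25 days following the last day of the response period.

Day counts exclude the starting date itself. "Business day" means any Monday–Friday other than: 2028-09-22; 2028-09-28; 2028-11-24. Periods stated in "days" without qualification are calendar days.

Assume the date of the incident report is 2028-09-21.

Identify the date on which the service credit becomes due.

Adding 15 calendar days to 2028-09-21 gives 2028-10-06, which is the last day of the resolution window.
The last day of the response period: counting 7 business days from Friday, 2028-10-06 (Oct 9, Oct 10, Oct 11, Oct 12, Oct 13, Oct 16, Oct 17, skipping weekends) reaches Tuesday, 2028-10-17.
Adding 25 calendar days to 2028-10-17 gives 2028-11-11, which is the date on which the service credit becomes due.

2028-11-11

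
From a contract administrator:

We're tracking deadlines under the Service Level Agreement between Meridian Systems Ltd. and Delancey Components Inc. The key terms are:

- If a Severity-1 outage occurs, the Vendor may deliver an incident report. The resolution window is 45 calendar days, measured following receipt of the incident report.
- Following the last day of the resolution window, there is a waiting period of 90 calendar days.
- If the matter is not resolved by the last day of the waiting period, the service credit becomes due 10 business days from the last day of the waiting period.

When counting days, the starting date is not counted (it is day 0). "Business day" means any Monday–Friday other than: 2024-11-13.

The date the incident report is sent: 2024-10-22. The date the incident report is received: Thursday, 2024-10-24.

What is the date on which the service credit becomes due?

The last day of the resolution window: 2024-10-24 + 45 days = 2024-12-08.
The last day of the waiting period: 2024-12-08 + 90 days = 2025-03-08.
From Saturday, 2025-03-08, 10 business days (Mar 10, Mar 11, Mar 12, Mar 13, Mar 14, Mar 17, Mar 18, Mar 19, Mar 20, Mar 21, skipping weekends) brings us to Friday, 2025-03-21, which is the date on which the service credit becomes due.

2025-03-21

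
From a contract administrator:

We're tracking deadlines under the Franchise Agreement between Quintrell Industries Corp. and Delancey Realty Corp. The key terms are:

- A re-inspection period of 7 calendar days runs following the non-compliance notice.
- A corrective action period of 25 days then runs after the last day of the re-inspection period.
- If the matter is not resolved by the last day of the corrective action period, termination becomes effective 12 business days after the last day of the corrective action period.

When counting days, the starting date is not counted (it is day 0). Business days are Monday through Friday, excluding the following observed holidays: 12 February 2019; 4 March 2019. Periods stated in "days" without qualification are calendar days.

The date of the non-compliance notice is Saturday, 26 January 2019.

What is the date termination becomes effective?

The last day of the re-inspection period: 26 January 2019 + 7 days = 2 February 2019.
The last day of the corrective action period: 25 calendar days after 2 February 2019 is 27 February 2019.
The date termination becomes effective: counting 12 business days from Wednesday, 27 February 2019 (Feb 28, Mar 1, Mar 5, Mar 6, …, Mar 14, Mar 15, Mar 18, skipping weekends and the listed holiday on Mar 4) reaches Monday, 18 March 2019.

18 March 2019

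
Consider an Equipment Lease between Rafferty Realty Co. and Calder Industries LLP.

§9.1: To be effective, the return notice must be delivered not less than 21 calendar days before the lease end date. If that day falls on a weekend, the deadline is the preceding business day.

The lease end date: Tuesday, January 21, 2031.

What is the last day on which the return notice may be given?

December 31, 2030

Counting back 21 calendar days from January 21, 2031 gives December 31, 2030. That is a Tuesday, so no adjustment is needed.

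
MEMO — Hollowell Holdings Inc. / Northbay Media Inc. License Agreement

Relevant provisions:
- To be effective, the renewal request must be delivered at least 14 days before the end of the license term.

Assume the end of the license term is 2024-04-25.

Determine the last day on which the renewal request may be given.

2024-04-25 minus 14 days is 2024-04-11.

2024-04-11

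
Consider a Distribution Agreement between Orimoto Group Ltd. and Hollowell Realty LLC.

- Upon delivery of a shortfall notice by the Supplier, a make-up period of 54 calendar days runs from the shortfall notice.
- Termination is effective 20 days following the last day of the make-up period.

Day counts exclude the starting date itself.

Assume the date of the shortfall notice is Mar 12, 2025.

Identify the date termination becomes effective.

May 25, 2025

The last day of the make-up period: 54 calendar days after Mar 12, 2025 is May 5, 2025.
The date termination becomes effective: 20 calendar days after May 5, 2025 is May 25, 2025.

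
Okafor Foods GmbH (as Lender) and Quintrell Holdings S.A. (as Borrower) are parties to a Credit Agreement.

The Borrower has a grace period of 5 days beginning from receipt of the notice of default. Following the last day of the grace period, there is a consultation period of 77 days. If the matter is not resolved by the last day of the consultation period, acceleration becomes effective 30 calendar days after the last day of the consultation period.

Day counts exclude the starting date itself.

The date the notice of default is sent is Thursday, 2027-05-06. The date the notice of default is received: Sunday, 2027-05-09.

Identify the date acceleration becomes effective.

2027-08-29

The last day of the grace period: 2027-05-09 + 5 days = 2027-05-14.
The last day of the consultation period: 2027-05-14 + 77 days = 2027-07-30.
Adding 30 calendar days to 2027-07-30 gives 2027-08-29, which is the date acceleration becomes effective.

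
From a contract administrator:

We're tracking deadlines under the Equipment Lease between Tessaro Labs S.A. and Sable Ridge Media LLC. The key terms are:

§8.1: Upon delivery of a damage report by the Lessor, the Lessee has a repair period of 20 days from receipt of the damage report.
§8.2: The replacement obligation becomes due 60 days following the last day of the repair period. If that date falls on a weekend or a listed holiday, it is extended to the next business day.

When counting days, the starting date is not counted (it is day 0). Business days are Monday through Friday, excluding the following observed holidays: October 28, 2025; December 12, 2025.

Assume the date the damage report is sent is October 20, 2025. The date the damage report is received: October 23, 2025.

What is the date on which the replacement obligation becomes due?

January 12, 2026

The last day of the repair period: 20 calendar days after October 23, 2025 is November 12, 2025.
Adding 60 calendar days to November 12, 2025 gives January 11, 2026, which is the date on which the replacement obligation becomes due. That falls on a Sunday, so it rolls to the next business day, Monday, January 12, 2026.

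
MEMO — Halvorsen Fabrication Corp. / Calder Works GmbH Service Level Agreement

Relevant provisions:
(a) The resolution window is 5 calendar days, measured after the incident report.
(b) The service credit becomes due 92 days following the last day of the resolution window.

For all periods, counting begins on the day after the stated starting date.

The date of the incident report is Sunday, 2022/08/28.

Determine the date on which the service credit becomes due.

2022/12/03

Adding 5 calendar days to 2022/08/28 gives 2022/09/02, which is the last day of the resolution window.
Adding 92 calendar days to 2022/09/02 gives 2022/12/03, which is the date on which the service credit becomes due.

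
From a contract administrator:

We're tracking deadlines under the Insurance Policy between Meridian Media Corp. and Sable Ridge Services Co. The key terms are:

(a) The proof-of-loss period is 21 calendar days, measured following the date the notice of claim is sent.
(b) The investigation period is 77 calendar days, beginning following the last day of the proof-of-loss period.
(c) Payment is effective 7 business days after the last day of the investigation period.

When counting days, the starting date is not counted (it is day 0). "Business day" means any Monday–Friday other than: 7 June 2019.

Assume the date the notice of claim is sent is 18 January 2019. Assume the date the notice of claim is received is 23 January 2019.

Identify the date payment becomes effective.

7 May 2019

The last day of the proof-of-loss period: 18 January 2019 + 21 days = 8 February 2019.
Adding 77 calendar days to 8 February 2019 gives 26 April 2019, which is the last day of the investigation period.
From Friday, 26 April 2019, 7 business days (Apr 29, Apr 30, May 1, May 2, May 3, May 6, May 7, skipping weekends) brings us to Tuesday, 7 May 2019, which is the date payment becomes effective.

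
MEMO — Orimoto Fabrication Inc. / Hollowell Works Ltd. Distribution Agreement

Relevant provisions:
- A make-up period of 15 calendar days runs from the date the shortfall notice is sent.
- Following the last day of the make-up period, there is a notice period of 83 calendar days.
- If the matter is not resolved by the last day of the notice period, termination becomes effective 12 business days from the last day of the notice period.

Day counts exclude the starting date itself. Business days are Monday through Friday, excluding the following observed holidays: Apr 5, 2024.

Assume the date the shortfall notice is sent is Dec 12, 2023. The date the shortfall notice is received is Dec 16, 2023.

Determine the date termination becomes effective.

Apr 4, 2024

The last day of the make-up period: 15 calendar days after Dec 12, 2023 is Dec 27, 2023.
Adding 83 calendar days to Dec 27, 2023 gives Mar 19, 2024, which is the last day of the notice period.
From Tuesday, Mar 19, 2024, 12 business days (Mar 20, Mar 21, Mar 22, Mar 25, …, Apr 2, Apr 3, Apr 4, skipping weekends) brings us to Thursday, Apr 4, 2024, which is the date termination becomes effective.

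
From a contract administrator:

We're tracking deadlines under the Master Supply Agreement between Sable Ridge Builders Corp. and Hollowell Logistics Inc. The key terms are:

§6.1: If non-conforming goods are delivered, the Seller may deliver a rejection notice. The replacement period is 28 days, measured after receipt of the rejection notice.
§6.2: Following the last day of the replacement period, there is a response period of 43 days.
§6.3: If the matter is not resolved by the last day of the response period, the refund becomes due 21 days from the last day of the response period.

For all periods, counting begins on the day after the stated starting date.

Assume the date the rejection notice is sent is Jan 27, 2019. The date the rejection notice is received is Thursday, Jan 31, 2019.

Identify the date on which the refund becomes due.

May 3, 2019

Adding 28 calendar days to Jan 31, 2019 gives Feb 28, 2019, which is the last day of the replacement period.
Adding 43 calendar days to Feb 28, 2019 gives Apr 12, 2019, which is the last day of the response period.
Adding 21 calendar days to Apr 12, 2019 gives May 3, 2019, which is the date on which the refund becomes due.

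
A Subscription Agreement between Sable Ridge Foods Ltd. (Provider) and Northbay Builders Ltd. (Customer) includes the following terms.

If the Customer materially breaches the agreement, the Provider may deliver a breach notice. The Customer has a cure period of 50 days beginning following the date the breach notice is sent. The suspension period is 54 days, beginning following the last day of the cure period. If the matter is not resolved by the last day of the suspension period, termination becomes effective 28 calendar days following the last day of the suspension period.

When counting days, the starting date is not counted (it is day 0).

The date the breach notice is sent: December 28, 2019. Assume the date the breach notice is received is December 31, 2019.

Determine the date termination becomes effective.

May 8, 2020

Adding 50 calendar days to December 28, 2019 gives February 16, 2020, which is the last day of the cure period.
Adding 54 calendar days to February 16, 2020 gives April 10, 2020, which is the last day of the suspension period.
The date termination becomes effective: April 10, 2020 + 28 days = May 8, 2020.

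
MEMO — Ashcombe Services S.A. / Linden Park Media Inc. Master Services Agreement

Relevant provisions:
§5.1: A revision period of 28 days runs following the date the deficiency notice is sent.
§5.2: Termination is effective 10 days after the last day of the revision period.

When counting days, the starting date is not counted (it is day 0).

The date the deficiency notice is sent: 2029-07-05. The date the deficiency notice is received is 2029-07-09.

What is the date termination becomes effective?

2029-08-12

The last day of the revision period: 28 calendar days after 2029-07-05 is 2029-08-02.
The date termination becomes effective: 2029-08-02 + 10 days = 2029-08-12.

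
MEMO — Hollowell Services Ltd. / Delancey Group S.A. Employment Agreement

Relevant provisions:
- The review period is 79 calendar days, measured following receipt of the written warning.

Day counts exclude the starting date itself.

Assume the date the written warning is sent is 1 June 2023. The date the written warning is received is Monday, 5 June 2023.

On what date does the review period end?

The last day of the review period: 79 calendar days after 5 June 2023 is 23 August 2023.

23 August 2023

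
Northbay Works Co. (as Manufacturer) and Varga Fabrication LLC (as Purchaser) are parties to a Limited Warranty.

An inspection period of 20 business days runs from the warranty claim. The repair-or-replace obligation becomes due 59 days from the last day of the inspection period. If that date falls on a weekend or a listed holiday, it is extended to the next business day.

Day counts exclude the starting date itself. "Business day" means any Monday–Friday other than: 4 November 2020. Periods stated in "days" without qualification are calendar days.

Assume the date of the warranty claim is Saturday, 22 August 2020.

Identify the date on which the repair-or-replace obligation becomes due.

The last day of the inspection period: counting 20 business days from Saturday, 22 August 2020 (Aug 24, Aug 25, Aug 26, Aug 27, …, Sep 16, Sep 17, Sep 18, skipping weekends) reaches Friday, 18 September 2020.
The date on which the repair-or-replace obligation becomes due: 59 calendar days after 18 September 2020 is 16 November 2020. 16 November 2020 is a Monday and is not a listed holiday, so no roll-forward applies.

16 November 2020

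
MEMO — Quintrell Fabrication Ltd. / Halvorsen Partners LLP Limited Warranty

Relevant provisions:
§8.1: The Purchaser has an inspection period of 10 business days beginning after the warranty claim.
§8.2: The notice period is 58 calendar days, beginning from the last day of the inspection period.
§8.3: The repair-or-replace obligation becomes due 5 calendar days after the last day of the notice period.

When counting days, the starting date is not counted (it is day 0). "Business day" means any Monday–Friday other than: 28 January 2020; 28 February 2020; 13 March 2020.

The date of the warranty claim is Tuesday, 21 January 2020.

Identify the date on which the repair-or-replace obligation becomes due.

The last day of the inspection period: 10 business days after Tuesday, 21 January 2020, skipping weekends and the listed holiday on Jan 28 — Jan 22, Jan 23, Jan 24, Jan 27, Jan 29, Jan 30, Jan 31, Feb 3, Feb 4, Feb 5 — lands on Wednesday, 5 February 2020.
The last day of the notice period: 58 calendar days after 5 February 2020 is 3 April 2020.
Adding 5 calendar days to 3 April 2020 gives 8 April 2020, which is the date on which the repair-or-replace obligation becomes due.

8 April 2020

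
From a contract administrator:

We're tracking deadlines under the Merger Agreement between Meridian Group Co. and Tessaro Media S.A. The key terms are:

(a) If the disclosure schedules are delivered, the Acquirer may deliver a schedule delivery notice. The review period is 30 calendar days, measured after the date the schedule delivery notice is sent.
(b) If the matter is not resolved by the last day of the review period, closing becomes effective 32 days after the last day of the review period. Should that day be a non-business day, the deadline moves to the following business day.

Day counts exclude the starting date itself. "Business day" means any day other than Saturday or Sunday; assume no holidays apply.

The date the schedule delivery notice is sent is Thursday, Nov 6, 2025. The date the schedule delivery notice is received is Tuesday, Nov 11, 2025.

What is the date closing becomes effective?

Jan 7, 2026

The last day of the review period: 30 calendar days after Nov 6, 2025 is Dec 6, 2025.
The date closing becomes effective: 32 calendar days after Dec 6, 2025 is Jan 7, 2026. Jan 7, 2026 is a Wednesday, so no roll-forward applies.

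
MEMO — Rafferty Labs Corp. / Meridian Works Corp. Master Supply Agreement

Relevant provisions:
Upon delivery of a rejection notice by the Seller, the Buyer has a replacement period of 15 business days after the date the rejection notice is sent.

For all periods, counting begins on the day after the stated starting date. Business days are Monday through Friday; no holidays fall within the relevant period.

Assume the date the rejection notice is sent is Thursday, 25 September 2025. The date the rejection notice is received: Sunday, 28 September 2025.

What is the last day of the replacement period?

16 October 2025

From Thursday, 25 September 2025, 15 business days (Sep 26, Sep 29, Sep 30, Oct 1, …, Oct 14, Oct 15, Oct 16, skipping weekends) brings us to Thursday, 16 October 2025, which is the last day of the replacement period.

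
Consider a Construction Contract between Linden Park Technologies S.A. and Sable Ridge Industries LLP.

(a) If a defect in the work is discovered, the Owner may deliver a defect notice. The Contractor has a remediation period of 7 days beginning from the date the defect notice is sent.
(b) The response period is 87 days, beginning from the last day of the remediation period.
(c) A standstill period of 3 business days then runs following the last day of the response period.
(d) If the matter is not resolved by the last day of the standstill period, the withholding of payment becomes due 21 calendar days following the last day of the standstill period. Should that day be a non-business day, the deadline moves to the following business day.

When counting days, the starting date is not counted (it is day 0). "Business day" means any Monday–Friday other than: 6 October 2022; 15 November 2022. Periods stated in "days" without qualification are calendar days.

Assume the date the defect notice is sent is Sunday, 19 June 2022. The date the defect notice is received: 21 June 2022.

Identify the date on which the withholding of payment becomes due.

17 October 2022

The last day of the remediation period: 19 June 2022 + 7 days = 26 June 2022.
The last day of the response period: 26 June 2022 + 87 days = 21 September 2022.
The last day of the standstill period: 3 business days after Wednesday, 21 September 2022, skipping weekends — Sep 22, Sep 23, Sep 26 — lands on Monday, 26 September 2022.
The date on which the withholding of payment becomes due: 21 calendar days after 26 September 2022 is 17 October 2022. 17 October 2022 is a Monday and is not a listed holiday, so no roll-forward applies.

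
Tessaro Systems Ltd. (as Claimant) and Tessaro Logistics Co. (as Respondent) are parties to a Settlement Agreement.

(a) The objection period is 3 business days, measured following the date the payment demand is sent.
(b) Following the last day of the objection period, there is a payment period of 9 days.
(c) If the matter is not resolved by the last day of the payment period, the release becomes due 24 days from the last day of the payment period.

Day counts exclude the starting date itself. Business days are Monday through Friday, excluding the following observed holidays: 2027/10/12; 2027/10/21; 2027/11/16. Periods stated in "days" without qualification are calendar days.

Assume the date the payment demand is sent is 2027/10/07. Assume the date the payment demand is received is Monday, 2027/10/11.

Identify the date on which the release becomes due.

2027/11/15

The last day of the objection period: 3 business days after Thursday, 2027/10/07, skipping weekends and the listed holiday on Oct 12 — Oct 8, Oct 11, Oct 13 — lands on Wednesday, 2027/10/13.
The last day of the payment period: 2027/10/13 + 9 days = 2027/10/22.
Adding 24 calendar days to 2027/10/22 gives 2027/11/15, which is the date on which the release becomes due.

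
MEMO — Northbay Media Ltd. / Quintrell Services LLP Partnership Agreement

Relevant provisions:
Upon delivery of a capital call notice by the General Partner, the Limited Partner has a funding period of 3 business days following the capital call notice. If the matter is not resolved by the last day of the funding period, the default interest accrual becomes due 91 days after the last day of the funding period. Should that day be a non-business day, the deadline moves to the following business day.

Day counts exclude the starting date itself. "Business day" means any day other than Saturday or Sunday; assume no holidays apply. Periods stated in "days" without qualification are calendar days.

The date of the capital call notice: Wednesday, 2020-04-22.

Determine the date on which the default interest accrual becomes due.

The last day of the funding period: counting 3 business days from Wednesday, 2020-04-22 (Apr 23, Apr 24, Apr 27, skipping weekends) reaches Monday, 2020-04-27.
The date on which the default interest accrual becomes due: 91 calendar days after 2020-04-27 is 2020-07-27. 2020-07-27 is a Monday, so no roll-forward applies.

2020-07-27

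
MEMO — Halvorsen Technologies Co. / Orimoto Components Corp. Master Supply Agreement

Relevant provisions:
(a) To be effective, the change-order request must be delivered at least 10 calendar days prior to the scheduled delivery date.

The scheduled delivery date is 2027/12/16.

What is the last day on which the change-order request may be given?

Counting back 10 calendar days from 2027/12/16 gives 2027/12/06.

2027/12/06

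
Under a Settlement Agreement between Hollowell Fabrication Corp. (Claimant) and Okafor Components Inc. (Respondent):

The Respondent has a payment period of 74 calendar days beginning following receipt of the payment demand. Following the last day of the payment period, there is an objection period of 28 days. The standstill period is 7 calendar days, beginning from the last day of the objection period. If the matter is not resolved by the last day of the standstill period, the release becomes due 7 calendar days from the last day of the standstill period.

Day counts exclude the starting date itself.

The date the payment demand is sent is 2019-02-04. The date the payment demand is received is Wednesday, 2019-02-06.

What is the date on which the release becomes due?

2019-06-02

The last day of the payment period: 2019-02-06 + 74 days = 2019-04-21.
The last day of the objection period: 2019-04-21 + 28 days = 2019-05-19.
Adding 7 calendar days to 2019-05-19 gives 2019-05-26, which is the last day of the standstill period.
Adding 7 calendar days to 2019-05-26 gives 2019-06-02, which is the date on which the release becomes due.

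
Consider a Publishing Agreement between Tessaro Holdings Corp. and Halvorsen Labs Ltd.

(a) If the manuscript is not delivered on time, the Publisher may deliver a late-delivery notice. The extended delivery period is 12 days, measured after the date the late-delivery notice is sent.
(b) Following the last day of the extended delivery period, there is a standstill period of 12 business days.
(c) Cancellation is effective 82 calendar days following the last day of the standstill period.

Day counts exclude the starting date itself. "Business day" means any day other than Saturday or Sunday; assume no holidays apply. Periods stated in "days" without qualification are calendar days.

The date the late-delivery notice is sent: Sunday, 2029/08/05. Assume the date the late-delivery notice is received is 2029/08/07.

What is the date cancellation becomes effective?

The last day of the extended delivery period: 2029/08/05 + 12 days = 2029/08/17.
The last day of the standstill period: counting 12 business days from Friday, 2029/08/17 (Aug 20, Aug 21, Aug 22, Aug 23, …, Aug 31, Sep 3, Sep 4, skipping weekends) reaches Tuesday, 2029/09/04.
The date cancellation becomes effective: 2029/09/04 + 82 days = 2029/11/25.

2029/11/25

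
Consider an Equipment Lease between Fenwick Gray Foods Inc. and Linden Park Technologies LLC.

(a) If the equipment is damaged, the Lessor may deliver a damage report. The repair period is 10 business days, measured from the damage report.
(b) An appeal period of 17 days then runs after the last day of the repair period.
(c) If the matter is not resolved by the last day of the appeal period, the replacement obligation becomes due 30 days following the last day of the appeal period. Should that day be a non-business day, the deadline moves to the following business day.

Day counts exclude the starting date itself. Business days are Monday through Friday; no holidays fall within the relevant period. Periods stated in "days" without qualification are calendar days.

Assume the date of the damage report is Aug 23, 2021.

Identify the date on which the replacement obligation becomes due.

Oct 25, 2021

From Monday, Aug 23, 2021, 10 business days (Aug 24, Aug 25, Aug 26, Aug 27, Aug 30, Aug 31, Sep 1, Sep 2, Sep 3, Sep 6, skipping weekends) brings us to Monday, Sep 6, 2021, which is the last day of the repair period.
Adding 17 calendar days to Sep 6, 2021 gives Sep 23, 2021, which is the last day of the appeal period.
The date on which the replacement obligation becomes due: 30 calendar days after Sep 23, 2021 is Oct 23, 2021. That falls on a Saturday, so it rolls to the next business day, Monday, Oct 25, 2021.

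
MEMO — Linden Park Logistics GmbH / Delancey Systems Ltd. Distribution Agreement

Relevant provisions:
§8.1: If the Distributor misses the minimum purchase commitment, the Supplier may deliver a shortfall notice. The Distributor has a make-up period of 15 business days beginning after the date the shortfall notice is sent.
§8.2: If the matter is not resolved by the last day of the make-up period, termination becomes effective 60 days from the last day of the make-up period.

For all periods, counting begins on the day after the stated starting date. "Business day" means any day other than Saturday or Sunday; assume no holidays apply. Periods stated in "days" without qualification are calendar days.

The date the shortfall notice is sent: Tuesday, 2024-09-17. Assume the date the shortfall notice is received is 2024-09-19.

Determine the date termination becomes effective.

2024-12-07

The last day of the make-up period: counting 15 business days from Tuesday, 2024-09-17 (Sep 18, Sep 19, Sep 20, Sep 23, …, Oct 4, Oct 7, Oct 8, skipping weekends) reaches Tuesday, 2024-10-08.
The date termination becomes effective: 2024-10-08 + 60 days = 2024-12-07.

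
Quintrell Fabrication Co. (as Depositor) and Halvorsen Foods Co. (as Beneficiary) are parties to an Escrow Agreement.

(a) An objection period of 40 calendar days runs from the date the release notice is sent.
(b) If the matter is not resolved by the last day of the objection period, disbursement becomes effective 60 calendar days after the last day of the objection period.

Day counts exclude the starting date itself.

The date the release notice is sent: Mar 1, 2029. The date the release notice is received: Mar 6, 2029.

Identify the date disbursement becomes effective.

The last day of the objection period: 40 calendar days after Mar 1, 2029 is Apr 10, 2029.
The date disbursement becomes effective: 60 calendar days after Apr 10, 2029 is Jun 9, 2029.

Jun 9, 2029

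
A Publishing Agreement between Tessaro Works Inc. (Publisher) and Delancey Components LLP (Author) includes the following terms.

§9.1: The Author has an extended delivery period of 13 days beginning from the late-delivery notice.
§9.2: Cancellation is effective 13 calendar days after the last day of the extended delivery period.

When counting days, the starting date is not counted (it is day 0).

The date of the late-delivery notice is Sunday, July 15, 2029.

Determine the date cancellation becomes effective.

The last day of the extended delivery period: July 15, 2029 + 13 days = July 28, 2029.
The date cancellation becomes effective: July 28, 2029 + 13 days = August 10, 2029.

August 10, 2029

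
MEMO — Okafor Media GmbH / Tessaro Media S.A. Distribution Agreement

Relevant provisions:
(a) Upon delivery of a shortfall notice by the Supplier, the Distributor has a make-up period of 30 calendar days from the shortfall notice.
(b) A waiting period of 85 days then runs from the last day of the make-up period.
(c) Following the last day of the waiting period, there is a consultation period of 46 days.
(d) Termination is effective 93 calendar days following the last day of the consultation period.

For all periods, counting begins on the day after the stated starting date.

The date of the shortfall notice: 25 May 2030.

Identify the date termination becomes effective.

3 February 2031

Adding 30 calendar days to 25 May 2030 gives 24 June 2030, which is the last day of the make-up period.
The last day of the waiting period: 24 June 2030 + 85 days = 17 September 2030.
Adding 46 calendar days to 17 September 2030 gives 2 November 2030, which is the last day of the consultation period.
The date termination becomes effective: 2 November 2030 + 93 days = 3 February 2031.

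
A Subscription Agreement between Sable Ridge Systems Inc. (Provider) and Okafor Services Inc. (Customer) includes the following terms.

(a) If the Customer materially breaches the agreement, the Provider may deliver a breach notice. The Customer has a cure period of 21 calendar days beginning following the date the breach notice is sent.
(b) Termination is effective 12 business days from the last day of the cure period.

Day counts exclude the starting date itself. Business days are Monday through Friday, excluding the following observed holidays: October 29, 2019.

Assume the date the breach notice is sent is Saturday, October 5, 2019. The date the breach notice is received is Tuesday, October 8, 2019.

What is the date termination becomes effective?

November 13, 2019

The last day of the cure period: 21 calendar days after October 5, 2019 is October 26, 2019.
The date termination becomes effective: 12 business days after Saturday, October 26, 2019, skipping weekends and the listed holiday on Oct 29 — Oct 28, Oct 30, Oct 31, Nov 1, …, Nov 11, Nov 12, Nov 13 — lands on Wednesday, November 13, 2019.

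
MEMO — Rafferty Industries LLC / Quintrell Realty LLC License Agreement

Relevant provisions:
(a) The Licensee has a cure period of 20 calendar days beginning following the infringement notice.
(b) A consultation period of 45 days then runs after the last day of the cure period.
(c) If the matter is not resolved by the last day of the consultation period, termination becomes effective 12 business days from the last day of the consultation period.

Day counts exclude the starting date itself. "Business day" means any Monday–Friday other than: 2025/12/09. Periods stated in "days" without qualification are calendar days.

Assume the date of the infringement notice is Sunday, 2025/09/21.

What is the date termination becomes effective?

Adding 20 calendar days to 2025/09/21 gives 2025/10/11, which is the last day of the cure period.
Adding 45 calendar days to 2025/10/11 gives 2025/11/25, which is the last day of the consultation period.
The date termination becomes effective: counting 12 business days from Tuesday, 2025/11/25 (Nov 26, Nov 27, Nov 28, Dec 1, …, Dec 10, Dec 11, Dec 12, skipping weekends and the listed holiday on Dec 9) reaches Friday, 2025/12/12.

2025/12/12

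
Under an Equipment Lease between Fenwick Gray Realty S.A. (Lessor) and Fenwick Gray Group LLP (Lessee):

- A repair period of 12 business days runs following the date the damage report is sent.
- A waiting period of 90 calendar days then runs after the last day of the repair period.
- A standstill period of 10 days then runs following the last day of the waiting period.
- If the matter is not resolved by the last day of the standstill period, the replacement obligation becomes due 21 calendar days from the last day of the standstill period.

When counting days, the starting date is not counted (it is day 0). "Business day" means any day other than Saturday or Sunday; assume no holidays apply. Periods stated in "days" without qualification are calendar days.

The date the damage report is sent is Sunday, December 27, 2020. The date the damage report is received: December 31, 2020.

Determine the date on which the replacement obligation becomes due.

May 13, 2021

The last day of the repair period: 12 business days after Sunday, December 27, 2020, skipping weekends — Dec 28, Dec 29, Dec 30, Dec 31, …, Jan 8, Jan 11, Jan 12 — lands on Tuesday, January 12, 2021.
The last day of the waiting period: 90 calendar days after January 12, 2021 is April 12, 2021.
The last day of the standstill period: April 12, 2021 + 10 days = April 22, 2021.
Adding 21 calendar days to April 22, 2021 gives May 13, 2021, which is the date on which the replacement obligation becomes due.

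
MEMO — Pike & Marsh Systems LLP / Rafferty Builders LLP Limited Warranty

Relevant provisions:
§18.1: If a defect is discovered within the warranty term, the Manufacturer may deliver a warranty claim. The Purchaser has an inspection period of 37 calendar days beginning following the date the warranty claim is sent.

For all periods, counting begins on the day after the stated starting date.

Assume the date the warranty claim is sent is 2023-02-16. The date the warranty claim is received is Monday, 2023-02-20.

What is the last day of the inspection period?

2023-03-25

The last day of the inspection period: 37 calendar days after 2023-02-16 is 2023-03-25.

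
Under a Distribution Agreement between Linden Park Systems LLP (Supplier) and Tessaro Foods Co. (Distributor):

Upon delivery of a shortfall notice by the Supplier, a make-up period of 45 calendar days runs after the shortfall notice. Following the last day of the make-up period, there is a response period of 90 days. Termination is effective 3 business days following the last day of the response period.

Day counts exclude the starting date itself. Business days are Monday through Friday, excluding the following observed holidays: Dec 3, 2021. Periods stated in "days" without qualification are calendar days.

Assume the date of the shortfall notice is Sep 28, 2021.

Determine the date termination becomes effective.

Feb 15, 2022

Adding 45 calendar days to Sep 28, 2021 gives Nov 12, 2021, which is the last day of the make-up period.
The last day of the response period: Nov 12, 2021 + 90 days = Feb 10, 2022.
From Thursday, Feb 10, 2022, 3 business days (Feb 11, Feb 14, Feb 15, skipping weekends) brings us to Tuesday, Feb 15, 2022, which is the date termination becomes effective.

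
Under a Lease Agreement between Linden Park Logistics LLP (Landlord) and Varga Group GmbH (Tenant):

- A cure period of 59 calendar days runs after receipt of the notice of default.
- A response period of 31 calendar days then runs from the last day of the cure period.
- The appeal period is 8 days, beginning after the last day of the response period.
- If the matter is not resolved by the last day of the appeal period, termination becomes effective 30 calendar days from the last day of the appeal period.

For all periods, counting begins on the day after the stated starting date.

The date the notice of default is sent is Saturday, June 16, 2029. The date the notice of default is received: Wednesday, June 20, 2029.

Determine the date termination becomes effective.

October 26, 2029

Adding 59 calendar days to June 20, 2029 gives August 18, 2029, which is the last day of the cure period.
Adding 31 calendar days to August 18, 2029 gives September 18, 2029, which is the last day of the response period.
Adding 8 calendar days to September 18, 2029 gives September 26, 2029, which is the last day of the appeal period.
Adding 30 calendar days to September 26, 2029 gives October 26, 2029, which is the date termination becomes effective.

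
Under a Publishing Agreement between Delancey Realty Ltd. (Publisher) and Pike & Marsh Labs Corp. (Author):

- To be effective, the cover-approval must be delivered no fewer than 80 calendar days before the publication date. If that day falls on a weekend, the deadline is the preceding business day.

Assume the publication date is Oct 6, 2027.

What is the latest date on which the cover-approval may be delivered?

Jul 16, 2027

Oct 6, 2027 minus 80 days is Jul 18, 2027. That is a Sunday, so the deadline moves back to Friday, Jul 16, 2027.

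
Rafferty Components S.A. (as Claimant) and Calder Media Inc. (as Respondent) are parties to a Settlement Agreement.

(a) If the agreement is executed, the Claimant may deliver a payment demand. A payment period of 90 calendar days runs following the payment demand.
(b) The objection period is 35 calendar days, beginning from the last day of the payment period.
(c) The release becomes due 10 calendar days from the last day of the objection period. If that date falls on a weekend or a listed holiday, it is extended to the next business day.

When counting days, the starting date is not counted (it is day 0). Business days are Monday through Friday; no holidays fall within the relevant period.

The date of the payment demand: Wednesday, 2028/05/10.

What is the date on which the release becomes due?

Adding 90 calendar days to 2028/05/10 gives 2028/08/08, which is the last day of the payment period.
The last day of the objection period: 2028/08/08 + 35 days = 2028/09/12.
Adding 10 calendar days to 2028/09/12 gives 2028/09/22, which is the date on which the release becomes due. 2028/09/22 is a Friday, so no roll-forward applies.

2028/09/22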